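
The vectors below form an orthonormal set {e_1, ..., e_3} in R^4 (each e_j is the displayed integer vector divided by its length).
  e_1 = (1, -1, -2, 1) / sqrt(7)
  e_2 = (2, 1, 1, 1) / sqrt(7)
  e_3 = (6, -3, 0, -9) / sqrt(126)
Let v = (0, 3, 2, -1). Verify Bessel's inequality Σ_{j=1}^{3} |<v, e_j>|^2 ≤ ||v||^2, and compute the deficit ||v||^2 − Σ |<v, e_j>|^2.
Σ |<v, e_j>|^2 = 80/7; ||v||^2 = 14; deficit = 18/7

Write each e_j = u_j / sqrt(<u_j, u_j>) where u_j is the displayed integer vector. Then <v, e_j> = <v, u_j> / sqrt(<u_j, u_j>), so |<v, e_j>|^2 = <v, u_j>^2 / <u_j, u_j>.
Coefficients: <v, e_1> = -8/sqrt(7), <v, e_2> = 4/sqrt(7), <v, e_3> = 0/sqrt(126).
Square and sum: Σ |<v, e_j>|^2 = 80/7.
Compute ||v||^2 = v·v = 14.
Deficit = 14 − 80/7 = 18/7 ≥ 0, confirming Bessel's inequality. (The deficit equals ||v − Σ <v,e_j> e_j||^2, the squared distance from v to span{e_j}.)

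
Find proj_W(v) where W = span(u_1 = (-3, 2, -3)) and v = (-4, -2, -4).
proj_W(v) = (-30/11, 20/11, -30/11)

Set up U = [u_1 | ... | u_1] ∈ R^(3×1). The projector onto W = col(U) is P = U (U^T U)^(-1) U^T.
Compute U^T U =
  [22],
and U^T v = (20).
Solve U^T U · c = U^T v for the coefficients: c = (10/11). The projection is proj_W(v) = U c.
Check: (v - proj_W(v)) · u_1 = 0  (should be 0).
Result: proj_W(v) = (-30/11, 20/11, -30/11).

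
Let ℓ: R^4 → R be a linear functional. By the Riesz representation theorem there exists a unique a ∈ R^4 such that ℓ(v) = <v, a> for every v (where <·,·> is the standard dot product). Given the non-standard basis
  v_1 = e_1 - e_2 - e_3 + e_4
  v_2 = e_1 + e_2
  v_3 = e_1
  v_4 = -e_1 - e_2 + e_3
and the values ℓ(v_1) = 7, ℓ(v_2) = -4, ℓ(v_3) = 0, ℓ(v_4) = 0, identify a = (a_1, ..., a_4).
a = (0, -4, -4, -1)

Write a = (a_1, ..., a_4) in the standard basis. For each basis vector v_i, ℓ(v_i) = <v_i, a> is a linear equation in the a_j's. Collect the n equations into a matrix system V a = ℓ, where row i of V is v_i (expressed in the standard basis). Since V is invertible (lower-triangular with 1s on the diagonal, up to permutation), solve by back-substitution:
  V =
[[1, -1, -1, 1],
 [1, 1, 0, 0],
 [1, 0, 0, 0],
 [-1, -1, 1, 0]]
  V a = (7, -4, 0, 0)
Solving gives a = (0, -4, -4, -1).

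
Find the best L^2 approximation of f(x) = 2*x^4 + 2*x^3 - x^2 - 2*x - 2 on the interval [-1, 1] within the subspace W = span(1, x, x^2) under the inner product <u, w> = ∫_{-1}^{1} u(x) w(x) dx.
g(x) = 5*x^2/7 - 4*x/5 - 76/35

The best approximation g ∈ W is the orthogonal projection of f onto W. Writing g = a_0 + a_1 x + a_2 x^2, the coefficients solve the normal equations G · a = b where
  G_{ij} = <φ_i, φ_j> and b_i = <f, φ_i>, with φ_0 = 1, φ_1 = x, φ_2 = x^2.
G =
  [2, 0, 2/3]
  [0, 2/3, 0]
  [2/3, 0, 2/5],
b = (-58/15, -8/15, -122/105).
Solving gives a_0 = -76/35, a_1 = -4/5, a_2 = 5/7, so
  g(x) = 5*x^2/7 - 4*x/5 - 76/35.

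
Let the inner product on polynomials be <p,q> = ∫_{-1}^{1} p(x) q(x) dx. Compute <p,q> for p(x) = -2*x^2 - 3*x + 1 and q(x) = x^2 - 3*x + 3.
<p,q> = 118/15

Expand the product: p(x)·q(x) = -2*x^4 + 3*x^3 + 4*x^2 - 12*x + 3.
∫_{-1}^{1} of each monomial x^k gives [2/(k+1) if k even, 0 if k odd]. Integrating term-by-term (or equivalently evaluating the antiderivative F(x) = -2*x^5/5 + 3*x^4/4 + 4*x^3/3 - 6*x^2 + 3*x at the endpoints):
  F(1) − F(−1) = -79/60 − (-551/60) = 118/15.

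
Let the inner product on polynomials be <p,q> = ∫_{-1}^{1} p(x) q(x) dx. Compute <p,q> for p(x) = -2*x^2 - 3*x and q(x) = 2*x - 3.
<p,q> = 0

Expand the product: p(x)·q(x) = -4*x^3 + 9*x.
∫_{-1}^{1} of each monomial x^k gives [2/(k+1) if k even, 0 if k odd]. Integrating term-by-term (or equivalently evaluating the antiderivative F(x) = -x^4 + 9*x^2/2 at the endpoints):
  F(1) − F(−1) = 7/2 − (7/2) = 0.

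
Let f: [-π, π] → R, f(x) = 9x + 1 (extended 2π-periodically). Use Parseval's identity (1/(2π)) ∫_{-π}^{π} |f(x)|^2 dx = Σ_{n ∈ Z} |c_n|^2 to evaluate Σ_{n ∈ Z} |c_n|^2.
Σ |c_n|^2 = 27π^2 + 1

Expand and integrate term by term over [-π, π]:
  ∫ (9x)^2 dx = 81·(2π^3/3); ∫ 2·9·(1)·x dx = 0 (odd integrand); ∫ 1^2 dx = 1·2π.
So (1/(2π)) ∫_{-π}^{π} (9x + 1)^2 dx = 81π^2/3 + 1 = 27π^2 + 1.
Parseval ⇒ Σ |c_n|^2 = 27π^2 + 1.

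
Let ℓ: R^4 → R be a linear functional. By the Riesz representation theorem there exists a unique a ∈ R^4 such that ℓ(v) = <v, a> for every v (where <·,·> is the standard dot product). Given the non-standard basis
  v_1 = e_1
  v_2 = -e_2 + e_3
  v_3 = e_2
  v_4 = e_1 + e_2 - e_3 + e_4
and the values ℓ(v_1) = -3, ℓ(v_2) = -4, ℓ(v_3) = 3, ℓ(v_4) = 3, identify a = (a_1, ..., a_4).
a = (-3, 3, -1, 2)

Write a = (a_1, ..., a_4) in the standard basis. For each basis vector v_i, ℓ(v_i) = <v_i, a> is a linear equation in the a_j's. Collect the n equations into a matrix system V a = ℓ, where row i of V is v_i (expressed in the standard basis). Since V is invertible (lower-triangular with 1s on the diagonal, up to permutation), solve by back-substitution:
  V =
[[1, 0, 0, 0],
 [0, -1, 1, 0],
 [0, 1, 0, 0],
 [1, 1, -1, 1]]
  V a = (-3, -4, 3, 3)
Solving gives a = (-3, 3, -1, 2).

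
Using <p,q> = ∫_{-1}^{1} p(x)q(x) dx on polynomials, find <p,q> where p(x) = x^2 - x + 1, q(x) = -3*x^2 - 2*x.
<p,q> = -28/15

Expand the product: p(x)·q(x) = -3*x^4 + x^3 - x^2 - 2*x.
∫_{-1}^{1} of each monomial x^k gives [2/(k+1) if k even, 0 if k odd]. Integrating term-by-term (or equivalently evaluating the antiderivative F(x) = -3*x^5/5 + x^4/4 - x^3/3 - x^2 at the endpoints):
  F(1) − F(−1) = -101/60 − (11/60) = -28/15.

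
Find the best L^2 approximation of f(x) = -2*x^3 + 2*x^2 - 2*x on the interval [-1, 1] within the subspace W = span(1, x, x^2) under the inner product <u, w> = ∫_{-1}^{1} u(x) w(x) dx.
g(x) = 2*x^2 - 16*x/5

The best approximation g ∈ W is the orthogonal projection of f onto W. Writing g = a_0 + a_1 x + a_2 x^2, the coefficients solve the normal equations G · a = b where
  G_{ij} = <φ_i, φ_j> and b_i = <f, φ_i>, with φ_0 = 1, φ_1 = x, φ_2 = x^2.
G =
  [2, 0, 2/3]
  [0, 2/3, 0]
  [2/3, 0, 2/5],
b = (4/3, -32/15, 4/5).
Solving gives a_0 = 0, a_1 = -16/5, a_2 = 2, so
  g(x) = 2*x^2 - 16*x/5.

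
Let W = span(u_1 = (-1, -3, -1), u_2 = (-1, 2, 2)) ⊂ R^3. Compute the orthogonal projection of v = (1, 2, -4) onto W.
proj_W(v) = (69/25, 17/25, -9/5)

Set up U = [u_1 | ... | u_2] ∈ R^(3×2). The projector onto W = col(U) is P = U (U^T U)^(-1) U^T.
Compute U^T U =
  [11, -7]
  [-7, 9],
and U^T v = (-3, -5).
Solve U^T U · c = U^T v for the coefficients: c = (-31/25, -38/25). The projection is proj_W(v) = U c.
Check: (v - proj_W(v)) · u_1 = 0  (should be 0).
Check: (v - proj_W(v)) · u_2 = 0  (should be 0).
Result: proj_W(v) = (69/25, 17/25, -9/5).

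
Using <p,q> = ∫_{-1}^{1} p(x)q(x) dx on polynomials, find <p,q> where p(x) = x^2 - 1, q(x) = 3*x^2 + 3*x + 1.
<p,q> = -32/15

Expand the product: p(x)·q(x) = 3*x^4 + 3*x^3 - 2*x^2 - 3*x - 1.
∫_{-1}^{1} of each monomial x^k gives [2/(k+1) if k even, 0 if k odd]. Integrating term-by-term (or equivalently evaluating the antiderivative F(x) = 3*x^5/5 + 3*x^4/4 - 2*x^3/3 - 3*x^2/2 - x at the endpoints):
  F(1) − F(−1) = -109/60 − (19/60) = -32/15.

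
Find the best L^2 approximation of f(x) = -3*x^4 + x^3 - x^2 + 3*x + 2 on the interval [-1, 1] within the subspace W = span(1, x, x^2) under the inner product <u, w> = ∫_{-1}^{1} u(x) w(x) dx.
g(x) = -25*x^2/7 + 18*x/5 + 79/35

The best approximation g ∈ W is the orthogonal projection of f onto W. Writing g = a_0 + a_1 x + a_2 x^2, the coefficients solve the normal equations G · a = b where
  G_{ij} = <φ_i, φ_j> and b_i = <f, φ_i>, with φ_0 = 1, φ_1 = x, φ_2 = x^2.
G =
  [2, 0, 2/3]
  [0, 2/3, 0]
  [2/3, 0, 2/5],
b = (32/15, 12/5, 8/105).
Solving gives a_0 = 79/35, a_1 = 18/5, a_2 = -25/7, so
  g(x) = -25*x^2/7 + 18*x/5 + 79/35.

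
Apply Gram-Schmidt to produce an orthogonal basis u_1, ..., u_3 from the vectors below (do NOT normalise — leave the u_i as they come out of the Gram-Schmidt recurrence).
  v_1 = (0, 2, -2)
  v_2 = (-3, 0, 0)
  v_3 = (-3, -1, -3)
Orthogonal basis:
  u_1 = (0, 2, -2)
  u_2 = (-3, 0, 0)
  u_3 = (0, -2, -2)

Apply the Gram-Schmidt recurrence
  u_1 = v_1
  u_i = v_i − Σ_{j<i} ((v_i · u_j) / (u_j · u_j)) · u_j.

Step by step this gives:
  u_1 = (0, 2, -2)
  u_2 = (-3, 0, 0)
  u_3 = (0, -2, -2)

Orthogonality check:
  u_2 · u_1 = 0 (should be 0)
  u_3 · u_1 = 0 (should be 0)
  u_3 · u_2 = 0 (should be 0)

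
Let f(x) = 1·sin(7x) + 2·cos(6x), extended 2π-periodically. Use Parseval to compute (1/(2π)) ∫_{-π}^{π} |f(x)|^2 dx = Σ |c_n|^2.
Σ |c_n|^2 = 5/2

Expand |f|^2 and use orthogonality of {sin(nx), cos(mx)} on [-π, π]:
  ∫_{-π}^{π} sin(nx)^2 dx = π, ∫ cos(mx)^2 dx = π, and cross terms integrate to 0.
So ∫_{-π}^{π} f(x)^2 dx = 1^2 · π + 2^2 · π = (1 + 4)π.
Divide by 2π: (1 + 4)/2 = 5/2.
By Parseval, this equals Σ |c_n|^2.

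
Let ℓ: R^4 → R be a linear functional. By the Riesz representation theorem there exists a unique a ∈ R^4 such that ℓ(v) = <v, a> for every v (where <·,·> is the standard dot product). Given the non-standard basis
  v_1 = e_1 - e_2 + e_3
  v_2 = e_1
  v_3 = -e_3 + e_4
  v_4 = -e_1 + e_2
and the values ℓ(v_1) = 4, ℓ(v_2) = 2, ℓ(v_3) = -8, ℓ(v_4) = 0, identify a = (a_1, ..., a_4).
a = (2, 2, 4, -4)

Write a = (a_1, ..., a_4) in the standard basis. For each basis vector v_i, ℓ(v_i) = <v_i, a> is a linear equation in the a_j's. Collect the n equations into a matrix system V a = ℓ, where row i of V is v_i (expressed in the standard basis). Since V is invertible (lower-triangular with 1s on the diagonal, up to permutation), solve by back-substitution:
  V =
[[1, -1, 1, 0],
 [1, 0, 0, 0],
 [0, 0, -1, 1],
 [-1, 1, 0, 0]]
  V a = (4, 2, -8, 0)
Solving gives a = (2, 2, 4, -4).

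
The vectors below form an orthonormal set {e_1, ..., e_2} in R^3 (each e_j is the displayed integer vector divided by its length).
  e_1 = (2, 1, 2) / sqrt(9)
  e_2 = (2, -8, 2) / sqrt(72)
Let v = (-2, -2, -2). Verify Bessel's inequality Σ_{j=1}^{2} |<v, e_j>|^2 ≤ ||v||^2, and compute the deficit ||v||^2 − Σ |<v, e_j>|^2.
Σ |<v, e_j>|^2 = 12; ||v||^2 = 12; deficit = 0

Write each e_j = u_j / sqrt(<u_j, u_j>) where u_j is the displayed integer vector. Then <v, e_j> = <v, u_j> / sqrt(<u_j, u_j>), so |<v, e_j>|^2 = <v, u_j>^2 / <u_j, u_j>.
Coefficients: <v, e_1> = -10/sqrt(9), <v, e_2> = 8/sqrt(72).
Square and sum: Σ |<v, e_j>|^2 = 12.
Compute ||v||^2 = v·v = 12.
Deficit = 12 − 12 = 0 ≥ 0, confirming Bessel's inequality. (The deficit equals ||v − Σ <v,e_j> e_j||^2, the squared distance from v to span{e_j}.)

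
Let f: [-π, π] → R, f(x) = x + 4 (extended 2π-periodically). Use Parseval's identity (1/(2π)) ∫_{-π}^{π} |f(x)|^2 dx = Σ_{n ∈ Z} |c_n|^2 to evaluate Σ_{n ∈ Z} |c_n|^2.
Σ |c_n|^2 = π^2/3 + 16

Expand and integrate term by term over [-π, π]:
  ∫ (x)^2 dx = 1·(2π^3/3); ∫ 2·1·(4)·x dx = 0 (odd integrand); ∫ 4^2 dx = 16·2π.
So (1/(2π)) ∫_{-π}^{π} (x + 4)^2 dx = 1π^2/3 + 16 = π^2/3 + 16.
Parseval ⇒ Σ |c_n|^2 = π^2/3 + 16.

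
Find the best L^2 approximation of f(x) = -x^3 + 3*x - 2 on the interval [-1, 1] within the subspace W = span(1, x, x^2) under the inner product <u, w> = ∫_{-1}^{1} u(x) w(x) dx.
g(x) = 12*x/5 - 2

The best approximation g ∈ W is the orthogonal projection of f onto W. Writing g = a_0 + a_1 x + a_2 x^2, the coefficients solve the normal equations G · a = b where
  G_{ij} = <φ_i, φ_j> and b_i = <f, φ_i>, with φ_0 = 1, φ_1 = x, φ_2 = x^2.
G =
  [2, 0, 2/3]
  [0, 2/3, 0]
  [2/3, 0, 2/5],
b = (-4, 8/5, -4/3).
Solving gives a_0 = -2, a_1 = 12/5, a_2 = 0, so
  g(x) = 12*x/5 - 2.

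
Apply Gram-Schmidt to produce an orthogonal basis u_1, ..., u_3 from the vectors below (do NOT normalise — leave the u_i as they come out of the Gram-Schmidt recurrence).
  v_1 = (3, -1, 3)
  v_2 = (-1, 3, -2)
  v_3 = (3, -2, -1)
Orthogonal basis:
  u_1 = (3, -1, 3)
  u_2 = (17/19, 45/19, -2/19)
  u_3 = (245/122, -105/122, -140/61)

Apply the Gram-Schmidt recurrence
  u_1 = v_1
  u_i = v_i − Σ_{j<i} ((v_i · u_j) / (u_j · u_j)) · u_j.

Step by step this gives:
  u_1 = (3, -1, 3)
  u_2 = (17/19, 45/19, -2/19)
  u_3 = (245/122, -105/122, -140/61)

Orthogonality check:
  u_2 · u_1 = 0 (should be 0)
  u_3 · u_1 = 0 (should be 0)
  u_3 · u_2 = 0 (should be 0)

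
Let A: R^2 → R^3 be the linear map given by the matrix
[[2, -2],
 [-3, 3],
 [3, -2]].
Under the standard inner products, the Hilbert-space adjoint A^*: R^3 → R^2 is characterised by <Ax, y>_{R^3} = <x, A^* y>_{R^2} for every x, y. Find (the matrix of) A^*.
A^* = A^T =
[[2, -3, 3],
 [-2, 3, -2]]

For real matrices with standard dot products, the defining identity <Ax, y> = <x, A^* y> gives (Ax)^T y = x^T (A^*) y, i.e. x^T A^T y = x^T (A^*) y. Since this holds for all x, y, we must have A^* = A^T. Therefore
A^* =
[[2, -3, 3],
 [-2, 3, -2]].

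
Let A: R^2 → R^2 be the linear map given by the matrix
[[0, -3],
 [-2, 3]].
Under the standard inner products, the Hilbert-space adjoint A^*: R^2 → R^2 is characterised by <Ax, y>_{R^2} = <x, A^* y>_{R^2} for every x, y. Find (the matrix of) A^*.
A^* = A^T =
[[0, -2],
 [-3, 3]]

For real matrices with standard dot products, the defining identity <Ax, y> = <x, A^* y> gives (Ax)^T y = x^T (A^*) y, i.e. x^T A^T y = x^T (A^*) y. Since this holds for all x, y, we must have A^* = A^T. Therefore
A^* =
[[0, -2],
 [-3, 3]].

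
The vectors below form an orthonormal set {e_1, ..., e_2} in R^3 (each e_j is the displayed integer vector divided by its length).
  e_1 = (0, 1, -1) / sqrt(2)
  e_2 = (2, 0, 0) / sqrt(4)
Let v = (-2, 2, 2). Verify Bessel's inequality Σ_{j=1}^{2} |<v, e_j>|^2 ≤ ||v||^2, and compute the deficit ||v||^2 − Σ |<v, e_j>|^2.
Σ |<v, e_j>|^2 = 4; ||v||^2 = 12; deficit = 8

Write each e_j = u_j / sqrt(<u_j, u_j>) where u_j is the displayed integer vector. Then <v, e_j> = <v, u_j> / sqrt(<u_j, u_j>), so |<v, e_j>|^2 = <v, u_j>^2 / <u_j, u_j>.
Coefficients: <v, e_1> = 0/sqrt(2), <v, e_2> = -4/sqrt(4).
Square and sum: Σ |<v, e_j>|^2 = 4.
Compute ||v||^2 = v·v = 12.
Deficit = 12 − 4 = 8 ≥ 0, confirming Bessel's inequality. (The deficit equals ||v − Σ <v,e_j> e_j||^2, the squared distance from v to span{e_j}.)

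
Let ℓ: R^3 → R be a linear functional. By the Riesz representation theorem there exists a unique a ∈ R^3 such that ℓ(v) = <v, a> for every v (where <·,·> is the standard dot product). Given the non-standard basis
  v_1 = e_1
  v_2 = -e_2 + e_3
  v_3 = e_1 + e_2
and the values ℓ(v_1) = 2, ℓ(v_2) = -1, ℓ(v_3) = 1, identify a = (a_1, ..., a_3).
a = (2, -1, -2)

Write a = (a_1, ..., a_3) in the standard basis. For each basis vector v_i, ℓ(v_i) = <v_i, a> is a linear equation in the a_j's. Collect the n equations into a matrix system V a = ℓ, where row i of V is v_i (expressed in the standard basis). Since V is invertible (lower-triangular with 1s on the diagonal, up to permutation), solve by back-substitution:
  V =
[[1, 0, 0],
 [0, -1, 1],
 [1, 1, 0]]
  V a = (2, -1, 1)
Solving gives a = (2, -1, -2).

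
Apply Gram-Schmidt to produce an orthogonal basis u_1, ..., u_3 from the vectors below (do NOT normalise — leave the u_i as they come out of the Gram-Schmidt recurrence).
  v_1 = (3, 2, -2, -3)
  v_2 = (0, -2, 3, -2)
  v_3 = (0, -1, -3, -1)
Orthogonal basis:
  u_1 = (3, 2, -2, -3)
  u_2 = (6/13, -22/13, 35/13, -32/13)
  u_3 = (-99/142, -138/71, -129/71, -111/142)

Apply the Gram-Schmidt recurrence
  u_1 = v_1
  u_i = v_i − Σ_{j<i} ((v_i · u_j) / (u_j · u_j)) · u_j.

Step by step this gives:
  u_1 = (3, 2, -2, -3)
  u_2 = (6/13, -22/13, 35/13, -32/13)
  u_3 = (-99/142, -138/71, -129/71, -111/142)

Orthogonality check:
  u_2 · u_1 = 0 (should be 0)
  u_3 · u_1 = 0 (should be 0)
  u_3 · u_2 = 0 (should be 0)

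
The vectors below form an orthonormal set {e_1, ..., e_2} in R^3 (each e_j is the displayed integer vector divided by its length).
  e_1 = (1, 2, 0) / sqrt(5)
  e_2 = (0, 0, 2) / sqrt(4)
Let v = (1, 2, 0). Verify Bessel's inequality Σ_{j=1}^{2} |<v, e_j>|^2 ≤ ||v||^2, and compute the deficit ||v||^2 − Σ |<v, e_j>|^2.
Σ |<v, e_j>|^2 = 5; ||v||^2 = 5; deficit = 0

Write each e_j = u_j / sqrt(<u_j, u_j>) where u_j is the displayed integer vector. Then <v, e_j> = <v, u_j> / sqrt(<u_j, u_j>), so |<v, e_j>|^2 = <v, u_j>^2 / <u_j, u_j>.
Coefficients: <v, e_1> = 5/sqrt(5), <v, e_2> = 0/sqrt(4).
Square and sum: Σ |<v, e_j>|^2 = 5.
Compute ||v||^2 = v·v = 5.
Deficit = 5 − 5 = 0 ≥ 0, confirming Bessel's inequality. (The deficit equals ||v − Σ <v,e_j> e_j||^2, the squared distance from v to span{e_j}.)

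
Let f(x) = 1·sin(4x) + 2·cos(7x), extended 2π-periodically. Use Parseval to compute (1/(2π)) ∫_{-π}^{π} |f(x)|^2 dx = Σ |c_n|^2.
Σ |c_n|^2 = 5/2

Expand |f|^2 and use orthogonality of {sin(nx), cos(mx)} on [-π, π]:
  ∫_{-π}^{π} sin(nx)^2 dx = π, ∫ cos(mx)^2 dx = π, and cross terms integrate to 0.
So ∫_{-π}^{π} f(x)^2 dx = 1^2 · π + 2^2 · π = (1 + 4)π.
Divide by 2π: (1 + 4)/2 = 5/2.
By Parseval, this equals Σ |c_n|^2.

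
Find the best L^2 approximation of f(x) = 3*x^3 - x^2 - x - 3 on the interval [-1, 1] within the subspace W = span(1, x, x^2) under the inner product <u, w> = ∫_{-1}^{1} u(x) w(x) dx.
g(x) = -x^2 + 4*x/5 - 3

The best approximation g ∈ W is the orthogonal projection of f onto W. Writing g = a_0 + a_1 x + a_2 x^2, the coefficients solve the normal equations G · a = b where
  G_{ij} = <φ_i, φ_j> and b_i = <f, φ_i>, with φ_0 = 1, φ_1 = x, φ_2 = x^2.
G =
  [2, 0, 2/3]
  [0, 2/3, 0]
  [2/3, 0, 2/5],
b = (-20/3, 8/15, -12/5).
Solving gives a_0 = -3, a_1 = 4/5, a_2 = -1, so
  g(x) = -x^2 + 4*x/5 - 3.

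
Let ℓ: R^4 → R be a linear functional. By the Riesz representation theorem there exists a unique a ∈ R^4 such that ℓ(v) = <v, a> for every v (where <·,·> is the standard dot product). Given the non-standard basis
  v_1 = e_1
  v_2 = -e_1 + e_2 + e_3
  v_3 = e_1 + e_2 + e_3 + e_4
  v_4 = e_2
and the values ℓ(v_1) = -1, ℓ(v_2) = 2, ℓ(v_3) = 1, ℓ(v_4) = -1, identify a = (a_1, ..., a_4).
a = (-1, -1, 2, 1)

Write a = (a_1, ..., a_4) in the standard basis. For each basis vector v_i, ℓ(v_i) = <v_i, a> is a linear equation in the a_j's. Collect the n equations into a matrix system V a = ℓ, where row i of V is v_i (expressed in the standard basis). Since V is invertible (lower-triangular with 1s on the diagonal, up to permutation), solve by back-substitution:
  V =
[[1, 0, 0, 0],
 [-1, 1, 1, 0],
 [1, 1, 1, 1],
 [0, 1, 0, 0]]
  V a = (-1, 2, 1, -1)
Solving gives a = (-1, -1, 2, 1).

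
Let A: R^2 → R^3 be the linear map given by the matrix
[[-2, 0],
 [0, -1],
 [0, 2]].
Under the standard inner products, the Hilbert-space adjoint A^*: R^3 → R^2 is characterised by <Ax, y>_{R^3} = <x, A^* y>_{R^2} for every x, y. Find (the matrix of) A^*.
A^* = A^T =
[[-2, 0, 0],
 [0, -1, 2]]

For real matrices with standard dot products, the defining identity <Ax, y> = <x, A^* y> gives (Ax)^T y = x^T (A^*) y, i.e. x^T A^T y = x^T (A^*) y. Since this holds for all x, y, we must have A^* = A^T. Therefore
A^* =
[[-2, 0, 0],
 [0, -1, 2]].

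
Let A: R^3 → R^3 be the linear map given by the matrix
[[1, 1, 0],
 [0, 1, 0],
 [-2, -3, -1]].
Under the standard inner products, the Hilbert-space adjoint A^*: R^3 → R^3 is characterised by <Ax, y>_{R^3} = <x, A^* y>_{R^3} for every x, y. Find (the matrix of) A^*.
A^* = A^T =
[[1, 0, -2],
 [1, 1, -3],
 [0, 0, -1]]

For real matrices with standard dot products, the defining identity <Ax, y> = <x, A^* y> gives (Ax)^T y = x^T (A^*) y, i.e. x^T A^T y = x^T (A^*) y. Since this holds for all x, y, we must have A^* = A^T. Therefore
A^* =
[[1, 0, -2],
 [1, 1, -3],
 [0, 0, -1]].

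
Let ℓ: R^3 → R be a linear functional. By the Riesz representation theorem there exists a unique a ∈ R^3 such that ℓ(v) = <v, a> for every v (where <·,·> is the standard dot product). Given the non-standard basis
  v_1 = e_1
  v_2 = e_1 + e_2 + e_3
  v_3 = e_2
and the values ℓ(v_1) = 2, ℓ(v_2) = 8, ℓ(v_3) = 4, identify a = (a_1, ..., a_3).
a = (2, 4, 2)

Write a = (a_1, ..., a_3) in the standard basis. For each basis vector v_i, ℓ(v_i) = <v_i, a> is a linear equation in the a_j's. Collect the n equations into a matrix system V a = ℓ, where row i of V is v_i (expressed in the standard basis). Since V is invertible (lower-triangular with 1s on the diagonal, up to permutation), solve by back-substitution:
  V =
[[1, 0, 0],
 [1, 1, 1],
 [0, 1, 0]]
  V a = (2, 8, 4)
Solving gives a = (2, 4, 2).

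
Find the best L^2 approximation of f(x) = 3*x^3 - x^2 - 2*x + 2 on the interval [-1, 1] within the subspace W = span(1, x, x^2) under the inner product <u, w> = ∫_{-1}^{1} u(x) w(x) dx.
g(x) = -x^2 - x/5 + 2

The best approximation g ∈ W is the orthogonal projection of f onto W. Writing g = a_0 + a_1 x + a_2 x^2, the coefficients solve the normal equations G · a = b where
  G_{ij} = <φ_i, φ_j> and b_i = <f, φ_i>, with φ_0 = 1, φ_1 = x, φ_2 = x^2.
G =
  [2, 0, 2/3]
  [0, 2/3, 0]
  [2/3, 0, 2/5],
b = (10/3, -2/15, 14/15).
Solving gives a_0 = 2, a_1 = -1/5, a_2 = -1, so
  g(x) = -x^2 - x/5 + 2.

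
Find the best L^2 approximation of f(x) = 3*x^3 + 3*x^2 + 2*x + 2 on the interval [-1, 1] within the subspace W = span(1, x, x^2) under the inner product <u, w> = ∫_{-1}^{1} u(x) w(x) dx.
g(x) = 3*x^2 + 19*x/5 + 2

The best approximation g ∈ W is the orthogonal projection of f onto W. Writing g = a_0 + a_1 x + a_2 x^2, the coefficients solve the normal equations G · a = b where
  G_{ij} = <φ_i, φ_j> and b_i = <f, φ_i>, with φ_0 = 1, φ_1 = x, φ_2 = x^2.
G =
  [2, 0, 2/3]
  [0, 2/3, 0]
  [2/3, 0, 2/5],
b = (6, 38/15, 38/15).
Solving gives a_0 = 2, a_1 = 19/5, a_2 = 3, so
  g(x) = 3*x^2 + 19*x/5 + 2.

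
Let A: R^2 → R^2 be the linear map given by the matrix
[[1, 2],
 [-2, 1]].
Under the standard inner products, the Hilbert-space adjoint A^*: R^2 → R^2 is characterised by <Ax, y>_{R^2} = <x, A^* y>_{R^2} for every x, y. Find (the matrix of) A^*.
A^* = A^T =
[[1, -2],
 [2, 1]]

For real matrices with standard dot products, the defining identity <Ax, y> = <x, A^* y> gives (Ax)^T y = x^T (A^*) y, i.e. x^T A^T y = x^T (A^*) y. Since this holds for all x, y, we must have A^* = A^T. Therefore
A^* =
[[1, -2],
 [2, 1]].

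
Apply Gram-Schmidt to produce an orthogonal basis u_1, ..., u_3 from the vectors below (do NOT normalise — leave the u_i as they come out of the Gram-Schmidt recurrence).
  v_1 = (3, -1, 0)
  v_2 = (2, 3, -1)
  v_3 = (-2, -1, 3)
Orthogonal basis:
  u_1 = (3, -1, 0)
  u_2 = (11/10, 33/10, -1)
  u_3 = (28/131, 84/131, 308/131)

Apply the Gram-Schmidt recurrence
  u_1 = v_1
  u_i = v_i − Σ_{j<i} ((v_i · u_j) / (u_j · u_j)) · u_j.

Step by step this gives:
  u_1 = (3, -1, 0)
  u_2 = (11/10, 33/10, -1)
  u_3 = (28/131, 84/131, 308/131)

Orthogonality check:
  u_2 · u_1 = 0 (should be 0)
  u_3 · u_1 = 0 (should be 0)
  u_3 · u_2 = 0 (should be 0)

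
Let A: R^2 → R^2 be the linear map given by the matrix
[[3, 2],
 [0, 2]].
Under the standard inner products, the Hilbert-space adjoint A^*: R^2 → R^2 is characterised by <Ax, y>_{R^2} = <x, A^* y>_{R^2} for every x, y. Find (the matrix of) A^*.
A^* = A^T =
[[3, 0],
 [2, 2]]

For real matrices with standard dot products, the defining identity <Ax, y> = <x, A^* y> gives (Ax)^T y = x^T (A^*) y, i.e. x^T A^T y = x^T (A^*) y. Since this holds for all x, y, we must have A^* = A^T. Therefore
A^* =
[[3, 0],
 [2, 2]].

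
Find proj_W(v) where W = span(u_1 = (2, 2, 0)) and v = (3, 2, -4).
proj_W(v) = (5/2, 5/2, 0)

Set up U = [u_1 | ... | u_1] ∈ R^(3×1). The projector onto W = col(U) is P = U (U^T U)^(-1) U^T.
Compute U^T U =
  [8],
and U^T v = (10).
Solve U^T U · c = U^T v for the coefficients: c = (5/4). The projection is proj_W(v) = U c.
Check: (v - proj_W(v)) · u_1 = 0  (should be 0).
Result: proj_W(v) = (5/2, 5/2, 0).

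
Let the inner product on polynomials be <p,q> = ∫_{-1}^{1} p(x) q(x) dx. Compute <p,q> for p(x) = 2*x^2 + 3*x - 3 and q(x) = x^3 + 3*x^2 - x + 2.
<p,q> = -206/15

Expand the product: p(x)·q(x) = 2*x^5 + 9*x^4 + 4*x^3 - 8*x^2 + 9*x - 6.
∫_{-1}^{1} of each monomial x^k gives [2/(k+1) if k even, 0 if k odd]. Integrating term-by-term (or equivalently evaluating the antiderivative F(x) = x^6/3 + 9*x^5/5 + x^4 - 8*x^3/3 + 9*x^2/2 - 6*x at the endpoints):
  F(1) − F(−1) = -31/30 − (127/10) = -206/15.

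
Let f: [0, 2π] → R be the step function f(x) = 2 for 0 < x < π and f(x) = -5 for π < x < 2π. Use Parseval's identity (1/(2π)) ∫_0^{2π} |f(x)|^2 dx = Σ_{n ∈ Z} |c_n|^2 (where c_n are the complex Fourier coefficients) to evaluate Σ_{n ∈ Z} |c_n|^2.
Σ |c_n|^2 = 29/2

Parseval equates the L^2 energy of f (normalised by 1/(2π)) with the ℓ^2 sum of its Fourier coefficients: (1/(2π)) ∫_0^{2π} |f|^2 = Σ |c_n|^2.
Compute the left side: (1/(2π)) [∫_0^π 2^2 dx + ∫_π^{2π} (-5)^2 dx] = (1/(2π)) · (4π + 25π) = (4 + 25)/2 = 29/2.
So Σ_{n ∈ Z} |c_n|^2 = 29/2.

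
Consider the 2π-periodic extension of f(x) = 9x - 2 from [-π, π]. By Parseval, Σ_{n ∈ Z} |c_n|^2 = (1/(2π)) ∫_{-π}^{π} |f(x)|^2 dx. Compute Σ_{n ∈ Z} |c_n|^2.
Σ |c_n|^2 = 27π^2 + 4

Expand and integrate term by term over [-π, π]:
  ∫ (9x)^2 dx = 81·(2π^3/3); ∫ 2·9·(-2)·x dx = 0 (odd integrand); ∫ (-2)^2 dx = 4·2π.
So (1/(2π)) ∫_{-π}^{π} (9x - 2)^2 dx = 81π^2/3 + 4 = 27π^2 + 4.
Parseval ⇒ Σ |c_n|^2 = 27π^2 + 4.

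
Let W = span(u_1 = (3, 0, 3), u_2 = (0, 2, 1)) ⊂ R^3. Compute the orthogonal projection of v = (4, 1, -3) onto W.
proj_W(v) = (2/3, -2/3, 1/3)

Set up U = [u_1 | ... | u_2] ∈ R^(3×2). The projector onto W = col(U) is P = U (U^T U)^(-1) U^T.
Compute U^T U =
  [18, 3]
  [3, 5],
and U^T v = (3, -1).
Solve U^T U · c = U^T v for the coefficients: c = (2/9, -1/3). The projection is proj_W(v) = U c.
Check: (v - proj_W(v)) · u_1 = 0  (should be 0).
Check: (v - proj_W(v)) · u_2 = 0  (should be 0).
Result: proj_W(v) = (2/3, -2/3, 1/3).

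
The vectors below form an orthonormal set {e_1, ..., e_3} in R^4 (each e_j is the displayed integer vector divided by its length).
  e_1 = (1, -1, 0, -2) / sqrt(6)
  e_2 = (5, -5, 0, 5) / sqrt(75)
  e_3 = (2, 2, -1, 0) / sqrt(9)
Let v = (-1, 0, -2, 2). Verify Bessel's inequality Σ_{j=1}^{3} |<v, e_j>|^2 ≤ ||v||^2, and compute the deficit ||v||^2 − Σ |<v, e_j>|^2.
Σ |<v, e_j>|^2 = 9/2; ||v||^2 = 9; deficit = 9/2

Write each e_j = u_j / sqrt(<u_j, u_j>) where u_j is the displayed integer vector. Then <v, e_j> = <v, u_j> / sqrt(<u_j, u_j>), so |<v, e_j>|^2 = <v, u_j>^2 / <u_j, u_j>.
Coefficients: <v, e_1> = -5/sqrt(6), <v, e_2> = 5/sqrt(75), <v, e_3> = 0/sqrt(9).
Square and sum: Σ |<v, e_j>|^2 = 9/2.
Compute ||v||^2 = v·v = 9.
Deficit = 9 − 9/2 = 9/2 ≥ 0, confirming Bessel's inequality. (The deficit equals ||v − Σ <v,e_j> e_j||^2, the squared distance from v to span{e_j}.)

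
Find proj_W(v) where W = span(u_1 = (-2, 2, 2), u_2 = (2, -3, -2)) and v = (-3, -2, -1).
proj_W(v) = (-1, -2, 1)

Set up U = [u_1 | ... | u_2] ∈ R^(3×2). The projector onto W = col(U) is P = U (U^T U)^(-1) U^T.
Compute U^T U =
  [12, -14]
  [-14, 17],
and U^T v = (0, 2).
Solve U^T U · c = U^T v for the coefficients: c = (7/2, 3). The projection is proj_W(v) = U c.
Check: (v - proj_W(v)) · u_1 = 0  (should be 0).
Check: (v - proj_W(v)) · u_2 = 0  (should be 0).
Result: proj_W(v) = (-1, -2, 1).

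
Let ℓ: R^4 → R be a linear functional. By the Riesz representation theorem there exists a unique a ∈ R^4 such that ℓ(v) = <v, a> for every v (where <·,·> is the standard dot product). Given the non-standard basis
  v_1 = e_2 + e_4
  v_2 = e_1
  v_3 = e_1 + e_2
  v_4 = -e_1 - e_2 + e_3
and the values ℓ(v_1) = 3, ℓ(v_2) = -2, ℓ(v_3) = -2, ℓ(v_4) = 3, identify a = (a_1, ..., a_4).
a = (-2, 0, 1, 3)

Write a = (a_1, ..., a_4) in the standard basis. For each basis vector v_i, ℓ(v_i) = <v_i, a> is a linear equation in the a_j's. Collect the n equations into a matrix system V a = ℓ, where row i of V is v_i (expressed in the standard basis). Since V is invertible (lower-triangular with 1s on the diagonal, up to permutation), solve by back-substitution:
  V =
[[0, 1, 0, 1],
 [1, 0, 0, 0],
 [1, 1, 0, 0],
 [-1, -1, 1, 0]]
  V a = (3, -2, -2, 3)
Solving gives a = (-2, 0, 1, 3).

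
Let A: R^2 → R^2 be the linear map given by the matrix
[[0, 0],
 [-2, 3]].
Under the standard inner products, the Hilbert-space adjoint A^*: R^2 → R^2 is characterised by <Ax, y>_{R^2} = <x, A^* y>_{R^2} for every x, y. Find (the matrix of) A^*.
A^* = A^T =
[[0, -2],
 [0, 3]]

For real matrices with standard dot products, the defining identity <Ax, y> = <x, A^* y> gives (Ax)^T y = x^T (A^*) y, i.e. x^T A^T y = x^T (A^*) y. Since this holds for all x, y, we must have A^* = A^T. Therefore
A^* =
[[0, -2],
 [0, 3]].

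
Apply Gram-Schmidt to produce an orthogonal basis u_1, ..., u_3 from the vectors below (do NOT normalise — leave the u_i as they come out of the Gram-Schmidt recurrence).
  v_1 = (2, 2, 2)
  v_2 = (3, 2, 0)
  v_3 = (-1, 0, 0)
Orthogonal basis:
  u_1 = (2, 2, 2)
  u_2 = (4/3, 1/3, -5/3)
  u_3 = (-2/7, 3/7, -1/7)

Apply the Gram-Schmidt recurrence
  u_1 = v_1
  u_i = v_i − Σ_{j<i} ((v_i · u_j) / (u_j · u_j)) · u_j.

Step by step this gives:
  u_1 = (2, 2, 2)
  u_2 = (4/3, 1/3, -5/3)
  u_3 = (-2/7, 3/7, -1/7)

Orthogonality check:
  u_2 · u_1 = 0 (should be 0)
  u_3 · u_1 = 0 (should be 0)
  u_3 · u_2 = 0 (should be 0)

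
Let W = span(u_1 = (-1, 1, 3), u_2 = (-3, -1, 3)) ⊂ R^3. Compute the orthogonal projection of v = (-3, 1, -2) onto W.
proj_W(v) = (-9/11, -13/11, -6/11)

Set up U = [u_1 | ... | u_2] ∈ R^(3×2). The projector onto W = col(U) is P = U (U^T U)^(-1) U^T.
Compute U^T U =
  [11, 11]
  [11, 19],
and U^T v = (-2, 2).
Solve U^T U · c = U^T v for the coefficients: c = (-15/22, 1/2). The projection is proj_W(v) = U c.
Check: (v - proj_W(v)) · u_1 = 0  (should be 0).
Check: (v - proj_W(v)) · u_2 = 0  (should be 0).
Result: proj_W(v) = (-9/11, -13/11, -6/11).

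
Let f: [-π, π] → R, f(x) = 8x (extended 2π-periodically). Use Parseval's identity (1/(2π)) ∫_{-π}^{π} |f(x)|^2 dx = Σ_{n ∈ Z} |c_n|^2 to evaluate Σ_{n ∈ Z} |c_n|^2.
Σ |c_n|^2 = 64π^2/3

Expand and integrate term by term over [-π, π]:
  ∫ (8x)^2 dx = 64·(2π^3/3); ∫ 2·8·(0)·x dx = 0 (odd integrand); ∫ 0^2 dx = 0·2π.
So (1/(2π)) ∫_{-π}^{π} (8x)^2 dx = 64π^2/3 + 0 = 64π^2/3.
Parseval ⇒ Σ |c_n|^2 = 64π^2/3.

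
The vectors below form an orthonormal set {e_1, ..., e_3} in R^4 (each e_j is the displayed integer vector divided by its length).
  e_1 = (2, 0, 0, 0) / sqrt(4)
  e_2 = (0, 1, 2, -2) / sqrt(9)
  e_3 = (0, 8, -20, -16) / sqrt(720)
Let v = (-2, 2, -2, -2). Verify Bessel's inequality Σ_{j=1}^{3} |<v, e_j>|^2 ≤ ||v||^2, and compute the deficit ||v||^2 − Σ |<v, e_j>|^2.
Σ |<v, e_j>|^2 = 76/5; ||v||^2 = 16; deficit = 4/5

Write each e_j = u_j / sqrt(<u_j, u_j>) where u_j is the displayed integer vector. Then <v, e_j> = <v, u_j> / sqrt(<u_j, u_j>), so |<v, e_j>|^2 = <v, u_j>^2 / <u_j, u_j>.
Coefficients: <v, e_1> = -4/sqrt(4), <v, e_2> = 2/sqrt(9), <v, e_3> = 88/sqrt(720).
Square and sum: Σ |<v, e_j>|^2 = 76/5.
Compute ||v||^2 = v·v = 16.
Deficit = 16 − 76/5 = 4/5 ≥ 0, confirming Bessel's inequality. (The deficit equals ||v − Σ <v,e_j> e_j||^2, the squared distance from v to span{e_j}.)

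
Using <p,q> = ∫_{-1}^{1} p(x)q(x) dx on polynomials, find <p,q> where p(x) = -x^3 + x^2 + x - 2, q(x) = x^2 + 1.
<p,q> = -64/15

Expand the product: p(x)·q(x) = -x^5 + x^4 - x^2 + x - 2.
∫_{-1}^{1} of each monomial x^k gives [2/(k+1) if k even, 0 if k odd]. Integrating term-by-term (or equivalently evaluating the antiderivative F(x) = -x^6/6 + x^5/5 - x^3/3 + x^2/2 - 2*x at the endpoints):
  F(1) − F(−1) = -9/5 − (37/15) = -64/15.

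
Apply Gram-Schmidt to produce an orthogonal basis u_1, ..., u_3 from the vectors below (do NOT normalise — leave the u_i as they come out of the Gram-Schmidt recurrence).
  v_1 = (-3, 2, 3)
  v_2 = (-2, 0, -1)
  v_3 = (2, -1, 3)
Orthogonal basis:
  u_1 = (-3, 2, 3)
  u_2 = (-35/22, -3/11, -31/22)
  u_3 = (-34/101, -153/101, 68/101)

Apply the Gram-Schmidt recurrence
  u_1 = v_1
  u_i = v_i − Σ_{j<i} ((v_i · u_j) / (u_j · u_j)) · u_j.

Step by step this gives:
  u_1 = (-3, 2, 3)
  u_2 = (-35/22, -3/11, -31/22)
  u_3 = (-34/101, -153/101, 68/101)

Orthogonality check:
  u_2 · u_1 = 0 (should be 0)
  u_3 · u_1 = 0 (should be 0)
  u_3 · u_2 = 0 (should be 0)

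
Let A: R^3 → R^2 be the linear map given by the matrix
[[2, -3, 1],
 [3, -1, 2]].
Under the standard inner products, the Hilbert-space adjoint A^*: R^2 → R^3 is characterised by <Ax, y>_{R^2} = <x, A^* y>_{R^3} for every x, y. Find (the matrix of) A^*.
A^* = A^T =
[[2, 3],
 [-3, -1],
 [1, 2]]

For real matrices with standard dot products, the defining identity <Ax, y> = <x, A^* y> gives (Ax)^T y = x^T (A^*) y, i.e. x^T A^T y = x^T (A^*) y. Since this holds for all x, y, we must have A^* = A^T. Therefore
A^* =
[[2, 3],
 [-3, -1],
 [1, 2]].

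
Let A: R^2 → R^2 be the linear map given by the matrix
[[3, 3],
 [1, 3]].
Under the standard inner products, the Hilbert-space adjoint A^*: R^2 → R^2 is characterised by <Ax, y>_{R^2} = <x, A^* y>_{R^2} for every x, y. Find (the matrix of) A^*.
A^* = A^T =
[[3, 1],
 [3, 3]]

For real matrices with standard dot products, the defining identity <Ax, y> = <x, A^* y> gives (Ax)^T y = x^T (A^*) y, i.e. x^T A^T y = x^T (A^*) y. Since this holds for all x, y, we must have A^* = A^T. Therefore
A^* =
[[3, 1],
 [3, 3]].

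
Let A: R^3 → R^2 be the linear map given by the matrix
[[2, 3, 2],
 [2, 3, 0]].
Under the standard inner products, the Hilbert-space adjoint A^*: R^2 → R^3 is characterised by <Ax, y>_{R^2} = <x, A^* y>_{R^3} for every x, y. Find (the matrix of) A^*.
A^* = A^T =
[[2, 2],
 [3, 3],
 [2, 0]]

For real matrices with standard dot products, the defining identity <Ax, y> = <x, A^* y> gives (Ax)^T y = x^T (A^*) y, i.e. x^T A^T y = x^T (A^*) y. Since this holds for all x, y, we must have A^* = A^T. Therefore
A^* =
[[2, 2],
 [3, 3],
 [2, 0]].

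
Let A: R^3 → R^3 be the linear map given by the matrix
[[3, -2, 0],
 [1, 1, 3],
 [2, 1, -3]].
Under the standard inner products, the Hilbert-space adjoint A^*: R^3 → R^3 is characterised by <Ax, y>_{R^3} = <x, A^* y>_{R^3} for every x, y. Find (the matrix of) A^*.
A^* = A^T =
[[3, 1, 2],
 [-2, 1, 1],
 [0, 3, -3]]

For real matrices with standard dot products, the defining identity <Ax, y> = <x, A^* y> gives (Ax)^T y = x^T (A^*) y, i.e. x^T A^T y = x^T (A^*) y. Since this holds for all x, y, we must have A^* = A^T. Therefore
A^* =
[[3, 1, 2],
 [-2, 1, 1],
 [0, 3, -3]].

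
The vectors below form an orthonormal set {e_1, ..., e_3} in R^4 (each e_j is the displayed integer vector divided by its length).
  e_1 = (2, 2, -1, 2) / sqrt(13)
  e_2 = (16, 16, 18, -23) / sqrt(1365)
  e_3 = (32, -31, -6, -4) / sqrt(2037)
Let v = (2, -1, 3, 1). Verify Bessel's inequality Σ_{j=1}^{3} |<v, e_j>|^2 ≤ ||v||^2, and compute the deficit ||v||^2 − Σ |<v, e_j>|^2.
Σ |<v, e_j>|^2 = 2091/485; ||v||^2 = 15; deficit = 5184/485

Write each e_j = u_j / sqrt(<u_j, u_j>) where u_j is the displayed integer vector. Then <v, e_j> = <v, u_j> / sqrt(<u_j, u_j>), so |<v, e_j>|^2 = <v, u_j>^2 / <u_j, u_j>.
Coefficients: <v, e_1> = 1/sqrt(13), <v, e_2> = 47/sqrt(1365), <v, e_3> = 73/sqrt(2037).
Square and sum: Σ |<v, e_j>|^2 = 2091/485.
Compute ||v||^2 = v·v = 15.
Deficit = 15 − 2091/485 = 5184/485 ≥ 0, confirming Bessel's inequality. (The deficit equals ||v − Σ <v,e_j> e_j||^2, the squared distance from v to span{e_j}.)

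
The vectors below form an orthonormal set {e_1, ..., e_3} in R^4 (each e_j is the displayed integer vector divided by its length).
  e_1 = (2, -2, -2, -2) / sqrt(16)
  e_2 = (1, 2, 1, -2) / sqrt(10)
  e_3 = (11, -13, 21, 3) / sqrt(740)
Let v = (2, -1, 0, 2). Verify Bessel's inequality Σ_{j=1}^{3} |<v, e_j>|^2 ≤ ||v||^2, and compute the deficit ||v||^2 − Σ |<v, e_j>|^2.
Σ |<v, e_j>|^2 = 305/74; ||v||^2 = 9; deficit = 361/74

Write each e_j = u_j / sqrt(<u_j, u_j>) where u_j is the displayed integer vector. Then <v, e_j> = <v, u_j> / sqrt(<u_j, u_j>), so |<v, e_j>|^2 = <v, u_j>^2 / <u_j, u_j>.
Coefficients: <v, e_1> = 2/sqrt(16), <v, e_2> = -4/sqrt(10), <v, e_3> = 41/sqrt(740).
Square and sum: Σ |<v, e_j>|^2 = 305/74.
Compute ||v||^2 = v·v = 9.
Deficit = 9 − 305/74 = 361/74 ≥ 0, confirming Bessel's inequality. (The deficit equals ||v − Σ <v,e_j> e_j||^2, the squared distance from v to span{e_j}.)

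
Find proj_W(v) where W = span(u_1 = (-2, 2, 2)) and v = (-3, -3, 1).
proj_W(v) = (-1/3, 1/3, 1/3)

Set up U = [u_1 | ... | u_1] ∈ R^(3×1). The projector onto W = col(U) is P = U (U^T U)^(-1) U^T.
Compute U^T U =
  [12],
and U^T v = (2).
Solve U^T U · c = U^T v for the coefficients: c = (1/6). The projection is proj_W(v) = U c.
Check: (v - proj_W(v)) · u_1 = 0  (should be 0).
Result: proj_W(v) = (-1/3, 1/3, 1/3).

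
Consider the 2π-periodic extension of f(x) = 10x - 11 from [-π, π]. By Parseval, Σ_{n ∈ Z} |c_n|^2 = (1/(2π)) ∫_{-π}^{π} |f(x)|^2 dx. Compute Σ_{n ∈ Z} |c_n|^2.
Σ |c_n|^2 = 100π^2/3 + 121

Expand and integrate term by term over [-π, π]:
  ∫ (10x)^2 dx = 100·(2π^3/3); ∫ 2·10·(-11)·x dx = 0 (odd integrand); ∫ (-11)^2 dx = 121·2π.
So (1/(2π)) ∫_{-π}^{π} (10x - 11)^2 dx = 100π^2/3 + 121 = 100π^2/3 + 121.
Parseval ⇒ Σ |c_n|^2 = 100π^2/3 + 121.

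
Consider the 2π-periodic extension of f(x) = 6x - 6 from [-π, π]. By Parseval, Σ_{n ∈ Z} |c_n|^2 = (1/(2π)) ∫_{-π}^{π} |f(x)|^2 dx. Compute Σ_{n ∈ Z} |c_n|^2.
Σ |c_n|^2 = 12π^2 + 36

Expand and integrate term by term over [-π, π]:
  ∫ (6x)^2 dx = 36·(2π^3/3); ∫ 2·6·(-6)·x dx = 0 (odd integrand); ∫ (-6)^2 dx = 36·2π.
So (1/(2π)) ∫_{-π}^{π} (6x - 6)^2 dx = 36π^2/3 + 36 = 12π^2 + 36.
Parseval ⇒ Σ |c_n|^2 = 12π^2 + 36.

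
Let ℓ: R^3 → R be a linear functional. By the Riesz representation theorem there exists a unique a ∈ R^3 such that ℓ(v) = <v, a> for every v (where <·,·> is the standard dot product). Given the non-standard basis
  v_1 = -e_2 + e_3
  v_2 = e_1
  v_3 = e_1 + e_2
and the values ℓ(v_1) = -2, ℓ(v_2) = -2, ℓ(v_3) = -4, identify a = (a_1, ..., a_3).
a = (-2, -2, -4)

Write a = (a_1, ..., a_3) in the standard basis. For each basis vector v_i, ℓ(v_i) = <v_i, a> is a linear equation in the a_j's. Collect the n equations into a matrix system V a = ℓ, where row i of V is v_i (expressed in the standard basis). Since V is invertible (lower-triangular with 1s on the diagonal, up to permutation), solve by back-substitution:
  V =
[[0, -1, 1],
 [1, 0, 0],
 [1, 1, 0]]
  V a = (-2, -2, -4)
Solving gives a = (-2, -2, -4).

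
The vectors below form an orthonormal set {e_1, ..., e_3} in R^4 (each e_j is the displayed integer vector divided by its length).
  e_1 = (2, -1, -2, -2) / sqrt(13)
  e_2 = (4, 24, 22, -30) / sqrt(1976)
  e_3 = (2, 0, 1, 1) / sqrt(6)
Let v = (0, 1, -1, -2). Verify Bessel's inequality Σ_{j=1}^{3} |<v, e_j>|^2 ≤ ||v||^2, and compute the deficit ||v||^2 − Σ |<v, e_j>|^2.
Σ |<v, e_j>|^2 = 102/19; ||v||^2 = 6; deficit = 12/19

Write each e_j = u_j / sqrt(<u_j, u_j>) where u_j is the displayed integer vector. Then <v, e_j> = <v, u_j> / sqrt(<u_j, u_j>), so |<v, e_j>|^2 = <v, u_j>^2 / <u_j, u_j>.
Coefficients: <v, e_1> = 5/sqrt(13), <v, e_2> = 62/sqrt(1976), <v, e_3> = -3/sqrt(6).
Square and sum: Σ |<v, e_j>|^2 = 102/19.
Compute ||v||^2 = v·v = 6.
Deficit = 6 − 102/19 = 12/19 ≥ 0, confirming Bessel's inequality. (The deficit equals ||v − Σ <v,e_j> e_j||^2, the squared distance from v to span{e_j}.)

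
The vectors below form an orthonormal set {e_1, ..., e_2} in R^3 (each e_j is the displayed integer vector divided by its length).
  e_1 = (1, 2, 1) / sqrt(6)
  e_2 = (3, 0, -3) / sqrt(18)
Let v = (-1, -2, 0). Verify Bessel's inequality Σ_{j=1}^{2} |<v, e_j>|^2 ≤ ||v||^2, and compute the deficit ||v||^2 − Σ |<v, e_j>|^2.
Σ |<v, e_j>|^2 = 14/3; ||v||^2 = 5; deficit = 1/3

Write each e_j = u_j / sqrt(<u_j, u_j>) where u_j is the displayed integer vector. Then <v, e_j> = <v, u_j> / sqrt(<u_j, u_j>), so |<v, e_j>|^2 = <v, u_j>^2 / <u_j, u_j>.
Coefficients: <v, e_1> = -5/sqrt(6), <v, e_2> = -3/sqrt(18).
Square and sum: Σ |<v, e_j>|^2 = 14/3.
Compute ||v||^2 = v·v = 5.
Deficit = 5 − 14/3 = 1/3 ≥ 0, confirming Bessel's inequality. (The deficit equals ||v − Σ <v,e_j> e_j||^2, the squared distance from v to span{e_j}.)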